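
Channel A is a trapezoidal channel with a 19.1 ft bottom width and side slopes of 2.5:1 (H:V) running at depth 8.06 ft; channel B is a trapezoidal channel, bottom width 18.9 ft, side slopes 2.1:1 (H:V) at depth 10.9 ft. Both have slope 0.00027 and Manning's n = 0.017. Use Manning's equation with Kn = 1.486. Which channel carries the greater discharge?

channel B

Channel A: With bottom width b = 19.1 ft and side slope z = 2.5: A = (b + zy)y = (19.1 + 2.5×8.06)×8.06 = 316.4 ft²; P = b + 2y√(1+z²) = 19.1 + 2×8.06×2.693 = 62.5 ft. Hydraulic radius R = A/P = 316.4/62.5 = 5.061 ft. Q_A = (1.486/0.017)·316.4·5.061^(2/3)·√0.00027 = 1339 ft³/s.
Channel B: With bottom width b = 18.9 ft and side slope z = 2.1: A = (b + zy)y = (18.9 + 2.1×10.9)×10.9 = 455.5 ft²; P = b + 2y√(1+z²) = 18.9 + 2×10.9×2.326 = 69.61 ft. Hydraulic radius R = A/P = 455.5/69.61 = 6.544 ft. Q_B = (1.486/0.017)·455.5·6.544^(2/3)·√0.00027 = 2289 ft³/s.
Q_A = 1339 ft³/s vs Q_B = 2289 ft³/s, so channel B carries more.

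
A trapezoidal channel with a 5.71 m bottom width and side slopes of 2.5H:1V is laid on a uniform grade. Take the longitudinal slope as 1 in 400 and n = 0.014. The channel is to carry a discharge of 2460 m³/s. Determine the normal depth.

Manning's equation rearranged: A R^(2/3) = nQ / (1·√S) = 0.014 × 2460 / (√0.0025) = 688.8.
Try y = 7.52 m: A R^(2/3) = 463.6 — short.
Try y = 8.88 m: A R^(2/3) = 688.5 — ≈ 688.8.

y_n = 8.88 m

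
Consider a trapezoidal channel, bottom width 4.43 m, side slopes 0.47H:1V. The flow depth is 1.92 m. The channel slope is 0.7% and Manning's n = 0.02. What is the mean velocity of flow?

With bottom width b = 4.43 m and side slope z = 0.47: A = (b + zy)y = (4.43 + 0.47×1.92)×1.92 = 10.24 m²; P = b + 2y√(1+z²) = 4.43 + 2×1.92×1.105 = 8.673 m.
Hydraulic radius R = A/P = 10.24/8.673 = 1.18 m.
From Manning's equation, V = (1/n) R^(2/3) S^(1/2) = (1/0.02) × 1.18^(2/3) × 0.007^(1/2) = 4.67 m/s.

V = 4.67 m/s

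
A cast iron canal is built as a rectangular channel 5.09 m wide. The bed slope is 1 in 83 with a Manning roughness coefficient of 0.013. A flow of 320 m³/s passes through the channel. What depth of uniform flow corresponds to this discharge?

Manning's equation rearranged: A R^(2/3) = nQ / (1·√S) = 0.013 × 320 / (√0.01205) = 37.9.
Try y = 6.51 m: A R^(2/3) = 49.57 — too large.
Try y = 3.81 m: A R^(2/3) = 25.7 — too small.
Try y = 5.21 m: A R^(2/3) = 37.92 — close enough.

y_n = 5.21 m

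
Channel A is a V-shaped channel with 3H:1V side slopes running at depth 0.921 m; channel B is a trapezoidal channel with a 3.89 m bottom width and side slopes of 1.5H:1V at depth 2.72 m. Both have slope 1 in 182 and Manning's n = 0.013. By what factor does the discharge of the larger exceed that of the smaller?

Channel A: For a triangular section with side slope z = 3: A = zy² = 3×0.921² = 2.545 m²; P = 2y√(1+z²) = 2×0.921×3.162 = 5.825 m. Hydraulic radius R = A/P = 2.545/5.825 = 0.4369 m. Q_A = (1/0.013)·2.545·0.4369^(2/3)·√0.005495 = 8.354 m³/s.
Channel B: With bottom width b = 3.89 m and side slope z = 1.5: A = (b + zy)y = (3.89 + 1.5×2.72)×2.72 = 21.68 m²; P = b + 2y√(1+z²) = 3.89 + 2×2.72×1.803 = 13.7 m. Hydraulic radius R = A/P = 21.68/13.7 = 1.583 m. Q_B = (1/0.013)·21.68·1.583^(2/3)·√0.005495 = 167.9 m³/s.
The larger discharge is 167.9 m³/s and the smaller is 8.354 m³/s; the ratio is 20.1.

20.1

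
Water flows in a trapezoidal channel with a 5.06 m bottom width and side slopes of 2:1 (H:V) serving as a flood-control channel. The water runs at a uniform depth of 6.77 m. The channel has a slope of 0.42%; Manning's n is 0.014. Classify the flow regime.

With bottom width b = 5.06 m and side slope z = 2: A = (b + zy)y = (5.06 + 2×6.77)×6.77 = 125.9 m²; P = b + 2y√(1+z²) = 5.06 + 2×6.77×2.236 = 35.34 m.
Hydraulic radius R = A/P = 125.9/35.34 = 3.564 m.
V = (1/n) R^(2/3) √S = (1/0.014) × 3.564^(2/3) × √0.0042 = 10.8 m/s. Hydraulic depth D_h = A/T = 125.9/32.14 = 3.918 m.
Froude number Fr = V/√(g·D_h) = 10.8/√(9.81×3.918) = 1.74, which is greater than 1, so the flow is supercritical.

supercritical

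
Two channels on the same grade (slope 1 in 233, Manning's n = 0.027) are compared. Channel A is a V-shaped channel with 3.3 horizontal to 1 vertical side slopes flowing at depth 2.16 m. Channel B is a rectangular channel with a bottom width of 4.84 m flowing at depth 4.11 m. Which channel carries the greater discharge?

channel B

Channel A: For a triangular section with side slope z = 3.3: A = zy² = 3.3×2.16² = 15.4 m²; P = 2y√(1+z²) = 2×2.16×3.448 = 14.9 m. Hydraulic radius R = A/P = 15.4/14.9 = 1.034 m. Q_A = (1/0.027)·15.4·1.034^(2/3)·√0.004292 = 38.19 m³/s.
Channel B: Flow area A = b·y = 4.84 × 4.11 = 19.89 m². Wetted perimeter P = b + 2y = 4.84 + 2×4.11 = 13.06 m. Hydraulic radius R = A/P = 19.89/13.06 = 1.523 m. Q_B = (1/0.027)·19.89·1.523^(2/3)·√0.004292 = 63.9 m³/s.
Q_A = 38.19 m³/s vs Q_B = 63.9 m³/s, so channel B carries more.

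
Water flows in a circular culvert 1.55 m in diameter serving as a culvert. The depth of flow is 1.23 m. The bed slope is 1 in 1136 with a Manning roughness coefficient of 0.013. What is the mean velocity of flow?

For a circular section of diameter D = 1.55 m at depth y = 1.23 m, the central angle is θ = 2 arccos(1 − 2y/D) = 4.397 rad. Then A = (D²/8)(θ − sin θ) = 1.606 m² and P = Dθ/2 = 3.407 m.
Hydraulic radius R = A/P = 1.606/3.407 = 0.4713 m.
From Manning's equation, V = (1/n) R^(2/3) S^(1/2) = (1/0.013) × 0.4713^(2/3) × 0.0008803^(1/2) = 1.38 m/s.

V = 1.38 m/s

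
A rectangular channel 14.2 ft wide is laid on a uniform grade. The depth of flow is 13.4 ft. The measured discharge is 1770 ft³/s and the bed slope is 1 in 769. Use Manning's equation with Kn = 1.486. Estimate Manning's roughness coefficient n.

n = 0.016

Flow area A = b·y = 14.2 × 13.4 = 190.3 ft². Wetted perimeter P = b + 2y = 14.2 + 2×13.4 = 41 ft.
Hydraulic radius R = A/P = 190.3/41 = 4.641 ft.
Rearranging Manning's equation: n = (1.486/Q) A R^(2/3) S^(1/2) = (1.486/1770) × 190.3 × 4.641^(2/3) × √0.0013 = 0.016.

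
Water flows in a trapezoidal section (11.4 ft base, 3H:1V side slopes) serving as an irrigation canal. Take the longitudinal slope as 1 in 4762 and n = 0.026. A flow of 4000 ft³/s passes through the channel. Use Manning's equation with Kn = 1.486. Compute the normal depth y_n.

y_n = 17.4 ft

Manning's equation rearranged: A R^(2/3) = nQ / (1.486·√S) = 0.026 × 4000 / (1.486 × √0.00021) = 4830.
At y = 19.8 ft: A R^(2/3) = 6619 — high.
At y = 13.3 ft: A R^(2/3) = 2531 — low.
At y = 17.4 ft: A R^(2/3) = 4828 — ≈ 4830.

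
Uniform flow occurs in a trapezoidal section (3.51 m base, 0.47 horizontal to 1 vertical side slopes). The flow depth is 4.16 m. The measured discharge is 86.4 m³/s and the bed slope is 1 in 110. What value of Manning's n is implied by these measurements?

With bottom width b = 3.51 m and side slope z = 0.47: A = (b + zy)y = (3.51 + 0.47×4.16)×4.16 = 22.74 m²; P = b + 2y√(1+z²) = 3.51 + 2×4.16×1.105 = 12.7 m.
Hydraulic radius R = A/P = 22.74/12.7 = 1.79 m.
Rearranging Manning's equation: n = (1/Q) A R^(2/3) S^(1/2) = (1/86.4) × 22.74 × 1.79^(2/3) × √0.009091 = 0.037.

n = 0.037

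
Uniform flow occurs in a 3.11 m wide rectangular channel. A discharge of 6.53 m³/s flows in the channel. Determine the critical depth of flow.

For a rectangular channel, critical depth y_c = (q²/g)^(1/3) where q = Q/b = 6.53/3.11 = 2.1 m²/s.
So y_c = (2.1²/9.81)^(1/3) = 0.766 m.

y_c = 0.766 m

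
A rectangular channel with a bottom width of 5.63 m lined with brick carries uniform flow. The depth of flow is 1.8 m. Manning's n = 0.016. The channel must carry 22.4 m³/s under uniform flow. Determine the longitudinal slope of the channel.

S = 0.0011

Flow area A = b·y = 5.63 × 1.8 = 10.13 m². Wetted perimeter P = b + 2y = 5.63 + 2×1.8 = 9.23 m.
Hydraulic radius R = A/P = 10.13/9.23 = 1.098 m.
From Manning's equation, S = [nQ / (1 A R^(2/3))]² = [0.016 × 22.4 / (1 × 10.13 × 1.098^(2/3))]² = 0.0011.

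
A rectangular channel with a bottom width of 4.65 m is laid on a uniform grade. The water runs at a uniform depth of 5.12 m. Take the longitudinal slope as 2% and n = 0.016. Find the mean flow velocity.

V = 12.1 m/s

Flow area A = b·y = 4.65 × 5.12 = 23.81 m². Wetted perimeter P = b + 2y = 4.65 + 2×5.12 = 14.89 m.
Hydraulic radius R = A/P = 23.81/14.89 = 1.599 m.
From Manning's equation, V = (1/n) R^(2/3) S^(1/2) = (1/0.016) × 1.599^(2/3) × 0.02^(1/2) = 12.1 m/s.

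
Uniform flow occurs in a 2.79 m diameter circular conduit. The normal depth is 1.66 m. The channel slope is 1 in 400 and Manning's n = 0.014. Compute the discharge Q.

Q = 11.4 m³/s

For a circular section of diameter D = 2.79 m at depth y = 1.66 m, the central angle is θ = 2 arccos(1 − 2y/D) = 3.524 rad. Then A = (D²/8)(θ − sin θ) = 3.792 m² and P = Dθ/2 = 4.916 m.
Hydraulic radius R = A/P = 3.792/4.916 = 0.7713 m.
Manning's equation: Q = (1/n) A R^(2/3) S^(1/2) = (1/0.014) × 3.792 × 0.7713^(2/3) × 0.0025^(1/2) = 11.4 m³/s.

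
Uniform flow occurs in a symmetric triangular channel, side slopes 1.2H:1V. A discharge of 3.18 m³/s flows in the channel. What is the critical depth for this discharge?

y_c = 1.07 m

At critical depth, Q² T / (g A³) = 1, i.e. A³/T = Q²/g = 3.18²/9.81 = 1.031.
At y = 1.2 m: A³/T = 1.792 — high.
At y = 0.956 m: A³/T = 0.5749 — low.
At y = 1.07 m: A³/T = 1.01 — close enough.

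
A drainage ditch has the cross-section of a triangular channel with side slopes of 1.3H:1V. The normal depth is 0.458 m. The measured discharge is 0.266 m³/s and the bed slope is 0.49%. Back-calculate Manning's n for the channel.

For a triangular section with side slope z = 1.3: A = zy² = 1.3×0.458² = 0.2727 m²; P = 2y√(1+z²) = 2×0.458×1.64 = 1.502 m.
Hydraulic radius R = A/P = 0.2727/1.502 = 0.1815 m.
Rearranging Manning's equation: n = (1/Q) A R^(2/3) S^(1/2) = (1/0.266) × 0.2727 × 0.1815^(2/3) × √0.0049 = 0.023.

n = 0.023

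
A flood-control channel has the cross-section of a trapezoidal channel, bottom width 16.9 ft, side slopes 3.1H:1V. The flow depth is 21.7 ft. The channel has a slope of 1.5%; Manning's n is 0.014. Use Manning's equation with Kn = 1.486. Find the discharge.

With bottom width b = 16.9 ft and side slope z = 3.1: A = (b + zy)y = (16.9 + 3.1×21.7)×21.7 = 1826 ft²; P = b + 2y√(1+z²) = 16.9 + 2×21.7×3.257 = 158.3 ft.
Hydraulic radius R = A/P = 1826/158.3 = 11.54 ft.
Manning's equation: Q = (1.486/n) A R^(2/3) S^(1/2) = (1.486/0.014) × 1826 × 11.54^(2/3) × 0.015^(1/2) = 121000 ft³/s.

Q = 121000 ft³/s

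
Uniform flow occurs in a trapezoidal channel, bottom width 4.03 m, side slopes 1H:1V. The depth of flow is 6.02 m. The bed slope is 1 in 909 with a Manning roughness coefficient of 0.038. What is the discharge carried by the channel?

Q = 107 m³/s

With bottom width b = 4.03 m and side slope z = 1: A = (b + zy)y = (4.03 + 1×6.02)×6.02 = 60.5 m²; P = b + 2y√(1+z²) = 4.03 + 2×6.02×1.414 = 21.06 m.
Hydraulic radius R = A/P = 60.5/21.06 = 2.873 m.
Manning's equation: Q = (1/n) A R^(2/3) S^(1/2) = (1/0.038) × 60.5 × 2.873^(2/3) × 0.0011^(1/2) = 107 m³/s.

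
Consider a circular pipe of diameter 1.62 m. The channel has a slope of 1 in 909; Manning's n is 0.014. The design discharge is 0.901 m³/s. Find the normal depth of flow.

Manning's equation rearranged: A R^(2/3) = nQ / (1·√S) = 0.014 × 0.901 / (√0.0011) = 0.3803.
Trying y = 0.568 m: A R^(2/3) = 0.2977 — low.
Trying y = 0.736 m: A R^(2/3) = 0.478 — high.
Trying y = 0.648 m: A R^(2/3) = 0.3802 — close enough.

y_n = 0.648 m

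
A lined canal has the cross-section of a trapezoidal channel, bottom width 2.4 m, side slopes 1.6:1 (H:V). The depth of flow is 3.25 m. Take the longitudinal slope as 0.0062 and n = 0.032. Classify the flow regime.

subcritical

With bottom width b = 2.4 m and side slope z = 1.6: A = (b + zy)y = (2.4 + 1.6×3.25)×3.25 = 24.7 m²; P = b + 2y√(1+z²) = 2.4 + 2×3.25×1.887 = 14.66 m.
Hydraulic radius R = A/P = 24.7/14.66 = 1.684 m.
V = (1/n) R^(2/3) √S = (1/0.032) × 1.684^(2/3) × √0.0062 = 3.483 m/s. Hydraulic depth D_h = A/T = 24.7/12.8 = 1.93 m.
Froude number Fr = V/√(g·D_h) = 3.483/√(9.81×1.93) = 0.801, which is less than 1, so the flow is subcritical.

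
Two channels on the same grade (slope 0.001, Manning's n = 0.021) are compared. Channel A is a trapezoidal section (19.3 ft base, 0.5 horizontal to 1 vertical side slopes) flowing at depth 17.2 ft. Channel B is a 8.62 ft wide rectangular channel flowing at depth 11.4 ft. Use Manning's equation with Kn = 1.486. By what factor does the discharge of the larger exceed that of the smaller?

9.37

Channel A: With bottom width b = 19.3 ft and side slope z = 0.5: A = (b + zy)y = (19.3 + 0.5×17.2)×17.2 = 479.9 ft²; P = b + 2y√(1+z²) = 19.3 + 2×17.2×1.118 = 57.76 ft. Hydraulic radius R = A/P = 479.9/57.76 = 8.308 ft. Q_A = (1.486/0.021)·479.9·8.308^(2/3)·√0.001 = 4405 ft³/s.
Channel B: Flow area A = b·y = 8.62 × 11.4 = 98.27 ft². Wetted perimeter P = b + 2y = 8.62 + 2×11.4 = 31.42 ft. Hydraulic radius R = A/P = 98.27/31.42 = 3.128 ft. Q_B = (1.486/0.021)·98.27·3.128^(2/3)·√0.001 = 470.3 ft³/s.
The larger discharge is 4405 ft³/s and the smaller is 470.3 ft³/s; the ratio is 9.37.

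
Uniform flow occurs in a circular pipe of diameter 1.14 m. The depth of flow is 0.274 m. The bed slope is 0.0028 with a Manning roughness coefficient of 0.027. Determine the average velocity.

V = 0.581 m/s

For a circular section of diameter D = 1.14 m at depth y = 0.274 m, the central angle is θ = 2 arccos(1 − 2y/D) = 2.05 rad. Then A = (D²/8)(θ − sin θ) = 0.1888 m² and P = Dθ/2 = 1.168 m.
Hydraulic radius R = A/P = 0.1888/1.168 = 0.1616 m.
From Manning's equation, V = (1/n) R^(2/3) S^(1/2) = (1/0.027) × 0.1616^(2/3) × 0.0028^(1/2) = 0.581 m/s.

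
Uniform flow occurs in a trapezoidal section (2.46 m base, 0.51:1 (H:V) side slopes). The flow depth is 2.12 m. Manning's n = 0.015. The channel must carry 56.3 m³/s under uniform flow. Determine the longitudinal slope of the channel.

S = 0.012

With bottom width b = 2.46 m and side slope z = 0.51: A = (b + zy)y = (2.46 + 0.51×2.12)×2.12 = 7.507 m²; P = b + 2y√(1+z²) = 2.46 + 2×2.12×1.123 = 7.22 m.
Hydraulic radius R = A/P = 7.507/7.22 = 1.04 m.
From Manning's equation, S = [nQ / (1 A R^(2/3))]² = [0.015 × 56.3 / (1 × 7.507 × 1.04^(2/3))]² = 0.012.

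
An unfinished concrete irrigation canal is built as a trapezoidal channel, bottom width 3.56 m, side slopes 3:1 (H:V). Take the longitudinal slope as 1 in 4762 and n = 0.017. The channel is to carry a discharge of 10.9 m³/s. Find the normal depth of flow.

Manning's equation rearranged: A R^(2/3) = nQ / (1·√S) = 0.017 × 10.9 / (√0.00021) = 12.79.
At y = 1.34 m: A R^(2/3) = 9.071 — short.
At y = 1.73 m: A R^(2/3) = 15.58 — over.
At y = 1.58 m: A R^(2/3) = 12.83 — close enough.

y_n = 1.58 m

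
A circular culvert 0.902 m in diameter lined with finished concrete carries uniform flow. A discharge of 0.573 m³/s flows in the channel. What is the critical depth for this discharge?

y_c = 0.442 m

At critical depth, Q² T / (g A³) = 1, i.e. A³/T = Q²/g = 0.573²/9.81 = 0.03347.
Trying y = 0.536 m: A³/T = 0.06995 — too large.
Trying y = 0.386 m: A³/T = 0.01994 — too small.
Trying y = 0.442 m: A³/T = 0.03348 — matches.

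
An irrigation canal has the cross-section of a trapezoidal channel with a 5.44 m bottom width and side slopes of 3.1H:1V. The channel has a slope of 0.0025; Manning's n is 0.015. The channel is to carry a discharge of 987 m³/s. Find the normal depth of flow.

y_n = 5.84 m

Manning's equation rearranged: A R^(2/3) = nQ / (1·√S) = 0.015 × 987 / (√0.0025) = 296.1.
Try y = 6.57 m: A R^(2/3) = 391.9 — high.
Try y = 4.41 m: A R^(2/3) = 153.9 — low.
Try y = 5.84 m: A R^(2/3) = 296.2 — ≈ 296.1.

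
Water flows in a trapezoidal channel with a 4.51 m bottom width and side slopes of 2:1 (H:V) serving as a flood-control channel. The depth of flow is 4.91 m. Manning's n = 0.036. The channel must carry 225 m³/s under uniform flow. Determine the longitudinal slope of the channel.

S = 0.0036

With bottom width b = 4.51 m and side slope z = 2: A = (b + zy)y = (4.51 + 2×4.91)×4.91 = 70.36 m²; P = b + 2y√(1+z²) = 4.51 + 2×4.91×2.236 = 26.47 m.
Hydraulic radius R = A/P = 70.36/26.47 = 2.658 m.
From Manning's equation, S = [nQ / (1 A R^(2/3))]² = [0.036 × 225 / (1 × 70.36 × 2.658^(2/3))]² = 0.0036.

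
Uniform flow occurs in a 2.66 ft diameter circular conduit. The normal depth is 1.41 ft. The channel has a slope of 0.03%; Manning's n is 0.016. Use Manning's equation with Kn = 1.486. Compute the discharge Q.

Q = 3.76 ft³/s

For a circular section of diameter D = 2.66 ft at depth y = 1.41 ft, the central angle is θ = 2 arccos(1 − 2y/D) = 3.262 rad. Then A = (D²/8)(θ − sin θ) = 2.991 ft² and P = Dθ/2 = 4.338 ft.
Hydraulic radius R = A/P = 2.991/4.338 = 0.6895 ft.
Manning's equation: Q = (1.486/n) A R^(2/3) S^(1/2) = (1.486/0.016) × 2.991 × 0.6895^(2/3) × 0.0003^(1/2) = 3.76 ft³/s.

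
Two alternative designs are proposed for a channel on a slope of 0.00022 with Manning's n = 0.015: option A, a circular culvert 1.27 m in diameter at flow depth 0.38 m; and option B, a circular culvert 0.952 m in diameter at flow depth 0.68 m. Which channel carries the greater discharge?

channel B

Channel A: For a circular section of diameter D = 1.27 m at depth y = 0.38 m, the central angle is θ = 2 arccos(1 − 2y/D) = 2.315 rad. Then A = (D²/8)(θ − sin θ) = 0.3185 m² and P = Dθ/2 = 1.47 m. Hydraulic radius R = A/P = 0.3185/1.47 = 0.2166 m. Q_A = (1/0.015)·0.3185·0.2166^(2/3)·√0.00022 = 0.1136 m³/s.
Channel B: For a circular section of diameter D = 0.952 m at depth y = 0.68 m, the central angle is θ = 2 arccos(1 − 2y/D) = 4.027 rad. Then A = (D²/8)(θ − sin θ) = 0.544 m² and P = Dθ/2 = 1.917 m. Hydraulic radius R = A/P = 0.544/1.917 = 0.2838 m. Q_B = (1/0.015)·0.544·0.2838^(2/3)·√0.00022 = 0.2323 m³/s.
Q_A = 0.1136 m³/s vs Q_B = 0.2323 m³/s, so channel B carries more.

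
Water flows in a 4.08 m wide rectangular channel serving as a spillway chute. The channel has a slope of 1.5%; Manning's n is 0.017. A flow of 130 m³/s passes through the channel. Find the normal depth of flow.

y_n = 3.69 m

Manning's equation rearranged: A R^(2/3) = nQ / (1·√S) = 0.017 × 130 / (√0.015) = 18.04.
At y = 4.22 m: A R^(2/3) = 21.29 — high.
At y = 2.56 m: A R^(2/3) = 11.37 — low.
At y = 3.69 m: A R^(2/3) = 18.06 — ≈ 18.04.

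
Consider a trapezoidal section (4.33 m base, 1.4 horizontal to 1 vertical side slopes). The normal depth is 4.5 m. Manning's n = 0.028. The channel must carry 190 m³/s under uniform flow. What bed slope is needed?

S = 0.00382

With bottom width b = 4.33 m and side slope z = 1.4: A = (b + zy)y = (4.33 + 1.4×4.5)×4.5 = 47.83 m²; P = b + 2y√(1+z²) = 4.33 + 2×4.5×1.72 = 19.81 m.
Hydraulic radius R = A/P = 47.83/19.81 = 2.414 m.
From Manning's equation, S = [nQ / (1 A R^(2/3))]² = [0.028 × 190 / (1 × 47.83 × 2.414^(2/3))]² = 0.00382.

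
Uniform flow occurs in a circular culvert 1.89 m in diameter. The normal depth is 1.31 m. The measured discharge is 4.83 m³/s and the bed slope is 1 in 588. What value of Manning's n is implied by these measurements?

n = 0.012

For a circular section of diameter D = 1.89 m at depth y = 1.31 m, the central angle is θ = 2 arccos(1 − 2y/D) = 3.935 rad. Then A = (D²/8)(θ − sin θ) = 2.075 m² and P = Dθ/2 = 3.718 m.
Hydraulic radius R = A/P = 2.075/3.718 = 0.5581 m.
Rearranging Manning's equation: n = (1/Q) A R^(2/3) S^(1/2) = (1/4.83) × 2.075 × 0.5581^(2/3) × √0.001701 = 0.012.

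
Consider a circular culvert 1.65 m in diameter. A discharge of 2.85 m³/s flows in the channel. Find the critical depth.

At critical depth, Q² T / (g A³) = 1, i.e. A³/T = Q²/g = 2.85²/9.81 = 0.828.
Trying y = 0.666 m: A³/T = 0.3263 — too small.
Trying y = 1.01 m: A³/T = 1.605 — too large.
Trying y = 0.849 m: A³/T = 0.8263 — close enough.

y_c = 0.849 m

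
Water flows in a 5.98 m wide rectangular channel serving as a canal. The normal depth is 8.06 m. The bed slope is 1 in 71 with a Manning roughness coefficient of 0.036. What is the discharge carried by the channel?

Q = 267 m³/s

Flow area A = b·y = 5.98 × 8.06 = 48.2 m². Wetted perimeter P = b + 2y = 5.98 + 2×8.06 = 22.1 m.
Hydraulic radius R = A/P = 48.2/22.1 = 2.181 m.
Manning's equation: Q = (1/n) A R^(2/3) S^(1/2) = (1/0.036) × 48.2 × 2.181^(2/3) × 0.01408^(1/2) = 267 m³/s.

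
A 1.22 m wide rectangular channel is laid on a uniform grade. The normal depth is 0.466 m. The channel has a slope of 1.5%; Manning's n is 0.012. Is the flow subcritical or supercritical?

Flow area A = b·y = 1.22 × 0.466 = 0.5685 m². Wetted perimeter P = b + 2y = 1.22 + 2×0.466 = 2.152 m.
Hydraulic radius R = A/P = 0.5685/2.152 = 0.2642 m.
V = (1/n) R^(2/3) √S = (1/0.012) × 0.2642^(2/3) × √0.015 = 4.202 m/s. Hydraulic depth D_h = A/T = 0.5685/1.22 = 0.466 m.
Froude number Fr = V/√(g·D_h) = 4.202/√(9.81×0.466) = 1.97, which is greater than 1, so the flow is supercritical.

supercritical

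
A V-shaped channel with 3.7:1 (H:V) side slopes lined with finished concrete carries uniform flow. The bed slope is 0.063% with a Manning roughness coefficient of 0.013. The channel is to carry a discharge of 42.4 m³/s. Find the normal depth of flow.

y_n = 2.34 m

Manning's equation rearranged: A R^(2/3) = nQ / (1·√S) = 0.013 × 42.4 / (√0.00063) = 21.96.
Trying y = 2.71 m: A R^(2/3) = 32.5 — over.
Trying y = 2.1 m: A R^(2/3) = 16.46 — short.
Trying y = 2.34 m: A R^(2/3) = 21.97 — ≈ 21.96.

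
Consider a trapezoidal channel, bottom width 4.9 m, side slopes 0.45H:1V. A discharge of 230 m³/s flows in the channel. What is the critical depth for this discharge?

At critical depth, Q² T / (g A³) = 1, i.e. A³/T = Q²/g = 230²/9.81 = 5392.
Trying y = 3.87 m: A³/T = 2025 — short.
Trying y = 6.2 m: A³/T = 10340 — over.
Trying y = 5.15 m: A³/T = 5386 — ≈ 5392.

y_c = 5.15 m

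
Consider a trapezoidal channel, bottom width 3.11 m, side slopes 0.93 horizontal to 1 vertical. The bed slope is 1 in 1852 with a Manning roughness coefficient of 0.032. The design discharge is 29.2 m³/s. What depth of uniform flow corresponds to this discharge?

y_n = 3.89 m

Manning's equation rearranged: A R^(2/3) = nQ / (1·√S) = 0.032 × 29.2 / (√0.00054) = 40.21.
At y = 3.14 m: A R^(2/3) = 26.12 — short.
At y = 4.6 m: A R^(2/3) = 56.93 — over.
At y = 3.89 m: A R^(2/3) = 40.22 — ≈ 40.21.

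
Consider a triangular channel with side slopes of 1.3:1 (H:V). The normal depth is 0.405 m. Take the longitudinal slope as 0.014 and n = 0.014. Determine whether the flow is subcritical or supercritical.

For a triangular section with side slope z = 1.3: A = zy² = 1.3×0.405² = 0.2132 m²; P = 2y√(1+z²) = 2×0.405×1.64 = 1.328 m.
Hydraulic radius R = A/P = 0.2132/1.328 = 0.1605 m.
V = (1/n) R^(2/3) √S = (1/0.014) × 0.1605^(2/3) × √0.014 = 2.496 m/s. Hydraulic depth D_h = A/T = 0.2132/1.053 = 0.2025 m.
Froude number Fr = V/√(g·D_h) = 2.496/√(9.81×0.2025) = 1.77, which is greater than 1, so the flow is supercritical.

supercritical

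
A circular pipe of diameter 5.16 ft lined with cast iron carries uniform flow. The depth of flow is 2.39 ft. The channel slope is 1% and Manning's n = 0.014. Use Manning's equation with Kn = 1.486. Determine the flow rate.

For a circular section of diameter D = 5.16 ft at depth y = 2.39 ft, the central angle is θ = 2 arccos(1 − 2y/D) = 2.994 rad. Then A = (D²/8)(θ − sin θ) = 9.476 ft² and P = Dθ/2 = 7.725 ft.
Hydraulic radius R = A/P = 9.476/7.725 = 1.227 ft.
Manning's equation: Q = (1.486/n) A R^(2/3) S^(1/2) = (1.486/0.014) × 9.476 × 1.227^(2/3) × 0.01^(1/2) = 115 ft³/s.

Q = 115 ft³/s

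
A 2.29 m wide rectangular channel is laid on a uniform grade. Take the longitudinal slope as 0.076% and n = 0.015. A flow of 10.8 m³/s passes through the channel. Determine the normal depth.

Manning's equation rearranged: A R^(2/3) = nQ / (1·√S) = 0.015 × 10.8 / (√0.00076) = 5.876.
Trying y = 2.6 m: A R^(2/3) = 5.109 — low.
Trying y = 3.23 m: A R^(2/3) = 6.613 — high.
Trying y = 2.92 m: A R^(2/3) = 5.87 — close enough.

y_n = 2.92 m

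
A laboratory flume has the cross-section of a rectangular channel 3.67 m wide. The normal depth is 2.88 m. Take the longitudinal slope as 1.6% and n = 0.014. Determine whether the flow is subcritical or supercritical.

supercritical

Flow area A = b·y = 3.67 × 2.88 = 10.57 m². Wetted perimeter P = b + 2y = 3.67 + 2×2.88 = 9.43 m.
Hydraulic radius R = A/P = 10.57/9.43 = 1.121 m.
V = (1/n) R^(2/3) √S = (1/0.014) × 1.121^(2/3) × √0.016 = 9.749 m/s. Hydraulic depth D_h = A/T = 10.57/3.67 = 2.88 m.
Froude number Fr = V/√(g·D_h) = 9.749/√(9.81×2.88) = 1.83, which is greater than 1, so the flow is supercritical.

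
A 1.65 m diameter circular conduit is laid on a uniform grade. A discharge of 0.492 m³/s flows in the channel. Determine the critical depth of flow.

At critical depth, Q² T / (g A³) = 1, i.e. A³/T = Q²/g = 0.492²/9.81 = 0.02468.
Try y = 0.396 m: A³/T = 0.0436 — over.
Try y = 0.273 m: A³/T = 0.01016 — short.
Try y = 0.342 m: A³/T = 0.02459 — ≈ 0.02468.

y_c = 0.342 m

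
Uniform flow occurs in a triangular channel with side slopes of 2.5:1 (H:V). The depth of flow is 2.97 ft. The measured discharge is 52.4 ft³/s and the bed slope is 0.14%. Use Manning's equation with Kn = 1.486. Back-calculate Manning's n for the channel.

For a triangular section with side slope z = 2.5: A = zy² = 2.5×2.97² = 22.05 ft²; P = 2y√(1+z²) = 2×2.97×2.693 = 15.99 ft.
Hydraulic radius R = A/P = 22.05/15.99 = 1.379 ft.
Rearranging Manning's equation: n = (1.486/Q) A R^(2/3) S^(1/2) = (1.486/52.4) × 22.05 × 1.379^(2/3) × √0.0014 = 0.029.

n = 0.029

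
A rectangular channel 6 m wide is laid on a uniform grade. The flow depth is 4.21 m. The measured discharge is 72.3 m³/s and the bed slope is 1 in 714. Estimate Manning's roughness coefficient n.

n = 0.019

Flow area A = b·y = 6 × 4.21 = 25.26 m². Wetted perimeter P = b + 2y = 6 + 2×4.21 = 14.42 m.
Hydraulic radius R = A/P = 25.26/14.42 = 1.752 m.
Rearranging Manning's equation: n = (1/Q) A R^(2/3) S^(1/2) = (1/72.3) × 25.26 × 1.752^(2/3) × √0.001401 = 0.019.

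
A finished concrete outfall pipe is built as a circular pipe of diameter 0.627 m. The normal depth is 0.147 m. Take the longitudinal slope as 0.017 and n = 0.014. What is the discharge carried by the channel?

For a circular section of diameter D = 0.627 m at depth y = 0.147 m, the central angle is θ = 2 arccos(1 − 2y/D) = 2.022 rad. Then A = (D²/8)(θ − sin θ) = 0.05513 m² and P = Dθ/2 = 0.6338 m.
Hydraulic radius R = A/P = 0.05513/0.6338 = 0.08697 m.
Manning's equation: Q = (1/n) A R^(2/3) S^(1/2) = (1/0.014) × 0.05513 × 0.08697^(2/3) × 0.017^(1/2) = 0.101 m³/s.

Q = 0.101 m³/s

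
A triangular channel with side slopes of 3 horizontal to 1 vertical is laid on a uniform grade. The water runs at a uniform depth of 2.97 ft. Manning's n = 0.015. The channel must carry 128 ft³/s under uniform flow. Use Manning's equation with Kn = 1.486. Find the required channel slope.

For a triangular section with side slope z = 3: A = zy² = 3×2.97² = 26.46 ft²; P = 2y√(1+z²) = 2×2.97×3.162 = 18.78 ft.
Hydraulic radius R = A/P = 26.46/18.78 = 1.409 ft.
From Manning's equation, S = [nQ / (1.486 A R^(2/3))]² = [0.015 × 128 / (1.486 × 26.46 × 1.409^(2/3))]² = 0.00151.

S = 0.00151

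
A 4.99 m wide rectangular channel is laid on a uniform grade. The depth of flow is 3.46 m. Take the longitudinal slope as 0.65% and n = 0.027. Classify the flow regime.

subcritical

Flow area A = b·y = 4.99 × 3.46 = 17.27 m². Wetted perimeter P = b + 2y = 4.99 + 2×3.46 = 11.91 m.
Hydraulic radius R = A/P = 17.27/11.91 = 1.45 m.
V = (1/n) R^(2/3) √S = (1/0.027) × 1.45^(2/3) × √0.0065 = 3.825 m/s. Hydraulic depth D_h = A/T = 17.27/4.99 = 3.46 m.
Froude number Fr = V/√(g·D_h) = 3.825/√(9.81×3.46) = 0.656, which is less than 1, so the flow is subcritical.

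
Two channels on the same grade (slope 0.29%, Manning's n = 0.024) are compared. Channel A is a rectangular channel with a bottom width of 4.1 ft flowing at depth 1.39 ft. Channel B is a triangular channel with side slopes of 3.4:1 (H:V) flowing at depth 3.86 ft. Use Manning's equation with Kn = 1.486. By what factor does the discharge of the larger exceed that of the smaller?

Channel A: Flow area A = b·y = 4.1 × 1.39 = 5.699 ft². Wetted perimeter P = b + 2y = 4.1 + 2×1.39 = 6.88 ft. Hydraulic radius R = A/P = 5.699/6.88 = 0.8283 ft. Q_A = (1.486/0.024)·5.699·0.8283^(2/3)·√0.0029 = 16.76 ft³/s.
Channel B: For a triangular section with side slope z = 3.4: A = zy² = 3.4×3.86² = 50.66 ft²; P = 2y√(1+z²) = 2×3.86×3.544 = 27.36 ft. Hydraulic radius R = A/P = 50.66/27.36 = 1.852 ft. Q_B = (1.486/0.024)·50.66·1.852^(2/3)·√0.0029 = 254.7 ft³/s.
The larger discharge is 254.7 ft³/s and the smaller is 16.76 ft³/s; the ratio is 15.2.

15.2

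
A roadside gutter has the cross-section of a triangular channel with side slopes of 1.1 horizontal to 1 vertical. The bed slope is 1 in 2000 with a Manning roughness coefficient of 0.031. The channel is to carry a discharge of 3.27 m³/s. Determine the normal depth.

y_n = 2.18 m

Manning's equation rearranged: A R^(2/3) = nQ / (1·√S) = 0.031 × 3.27 / (√0.0005) = 4.533.
Try y = 1.86 m: A R^(2/3) = 2.966 — short.
Try y = 2.76 m: A R^(2/3) = 8.497 — over.
Try y = 2.18 m: A R^(2/3) = 4.53 — ≈ 4.533.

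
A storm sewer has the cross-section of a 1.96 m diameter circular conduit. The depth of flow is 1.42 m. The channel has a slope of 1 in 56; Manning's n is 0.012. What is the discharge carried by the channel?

For a circular section of diameter D = 1.96 m at depth y = 1.42 m, the central angle is θ = 2 arccos(1 − 2y/D) = 4.073 rad. Then A = (D²/8)(θ − sin θ) = 2.341 m² and P = Dθ/2 = 3.991 m.
Hydraulic radius R = A/P = 2.341/3.991 = 0.5865 m.
Manning's equation: Q = (1/n) A R^(2/3) S^(1/2) = (1/0.012) × 2.341 × 0.5865^(2/3) × 0.01786^(1/2) = 18.3 m³/s.

Q = 18.3 m³/s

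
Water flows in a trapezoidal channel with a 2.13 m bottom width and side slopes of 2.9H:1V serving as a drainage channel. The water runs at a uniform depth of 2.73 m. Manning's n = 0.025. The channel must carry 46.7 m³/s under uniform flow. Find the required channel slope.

With bottom width b = 2.13 m and side slope z = 2.9: A = (b + zy)y = (2.13 + 2.9×2.73)×2.73 = 27.43 m²; P = b + 2y√(1+z²) = 2.13 + 2×2.73×3.068 = 18.88 m.
Hydraulic radius R = A/P = 27.43/18.88 = 1.453 m.
From Manning's equation, S = [nQ / (1 A R^(2/3))]² = [0.025 × 46.7 / (1 × 27.43 × 1.453^(2/3))]² = 0.0011.

S = 0.0011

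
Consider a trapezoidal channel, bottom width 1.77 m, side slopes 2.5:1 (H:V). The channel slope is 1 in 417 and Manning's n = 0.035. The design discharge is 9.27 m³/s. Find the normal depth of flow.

Manning's equation rearranged: A R^(2/3) = nQ / (1·√S) = 0.035 × 9.27 / (√0.002398) = 6.625.
Try y = 1.55 m: A R^(2/3) = 7.943 — high.
Try y = 1.2 m: A R^(2/3) = 4.493 — low.
Try y = 1.43 m: A R^(2/3) = 6.625 — ≈ 6.625.

y_n = 1.43 m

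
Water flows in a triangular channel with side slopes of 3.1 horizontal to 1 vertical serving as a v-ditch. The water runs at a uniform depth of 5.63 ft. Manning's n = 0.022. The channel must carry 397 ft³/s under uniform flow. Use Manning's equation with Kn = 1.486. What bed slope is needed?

For a triangular section with side slope z = 3.1: A = zy² = 3.1×5.63² = 98.26 ft²; P = 2y√(1+z²) = 2×5.63×3.257 = 36.68 ft.
Hydraulic radius R = A/P = 98.26/36.68 = 2.679 ft.
From Manning's equation, S = [nQ / (1.486 A R^(2/3))]² = [0.022 × 397 / (1.486 × 98.26 × 2.679^(2/3))]² = 0.000962.

S = 0.000962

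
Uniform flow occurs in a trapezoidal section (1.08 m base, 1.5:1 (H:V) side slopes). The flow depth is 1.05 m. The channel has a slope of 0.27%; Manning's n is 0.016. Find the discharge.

Q = 6.25 m³/s

With bottom width b = 1.08 m and side slope z = 1.5: A = (b + zy)y = (1.08 + 1.5×1.05)×1.05 = 2.788 m²; P = b + 2y√(1+z²) = 1.08 + 2×1.05×1.803 = 4.866 m.
Hydraulic radius R = A/P = 2.788/4.866 = 0.5729 m.
Manning's equation: Q = (1/n) A R^(2/3) S^(1/2) = (1/0.016) × 2.788 × 0.5729^(2/3) × 0.0027^(1/2) = 6.25 m³/s.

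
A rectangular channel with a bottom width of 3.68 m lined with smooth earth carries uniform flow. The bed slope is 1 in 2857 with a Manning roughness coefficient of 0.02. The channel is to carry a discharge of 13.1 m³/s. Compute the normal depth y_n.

y_n = 3.38 m

Manning's equation rearranged: A R^(2/3) = nQ / (1·√S) = 0.02 × 13.1 / (√0.00035) = 14.
Trying y = 3.03 m: A R^(2/3) = 12.2 — too small.
Trying y = 4.04 m: A R^(2/3) = 17.38 — too large.
Trying y = 3.38 m: A R^(2/3) = 13.98 — ≈ 14.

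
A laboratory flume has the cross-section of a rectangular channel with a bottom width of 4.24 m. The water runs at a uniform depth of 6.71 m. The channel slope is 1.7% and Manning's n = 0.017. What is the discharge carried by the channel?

Flow area A = b·y = 4.24 × 6.71 = 28.45 m². Wetted perimeter P = b + 2y = 4.24 + 2×6.71 = 17.66 m.
Hydraulic radius R = A/P = 28.45/17.66 = 1.611 m.
Manning's equation: Q = (1/n) A R^(2/3) S^(1/2) = (1/0.017) × 28.45 × 1.611^(2/3) × 0.017^(1/2) = 300 m³/s.

Q = 300 m³/s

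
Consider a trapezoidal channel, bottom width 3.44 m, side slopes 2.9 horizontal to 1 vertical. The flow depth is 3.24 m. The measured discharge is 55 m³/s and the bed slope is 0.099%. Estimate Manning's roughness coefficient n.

With bottom width b = 3.44 m and side slope z = 2.9: A = (b + zy)y = (3.44 + 2.9×3.24)×3.24 = 41.59 m²; P = b + 2y√(1+z²) = 3.44 + 2×3.24×3.068 = 23.32 m.
Hydraulic radius R = A/P = 41.59/23.32 = 1.784 m.
Rearranging Manning's equation: n = (1/Q) A R^(2/3) S^(1/2) = (1/55) × 41.59 × 1.784^(2/3) × √0.00099 = 0.035.

n = 0.035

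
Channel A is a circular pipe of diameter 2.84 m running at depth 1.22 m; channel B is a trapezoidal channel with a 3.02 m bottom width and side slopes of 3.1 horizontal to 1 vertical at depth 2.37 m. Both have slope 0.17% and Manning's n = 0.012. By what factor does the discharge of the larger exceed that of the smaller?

Channel A: For a circular section of diameter D = 2.84 m at depth y = 1.22 m, the central angle is θ = 2 arccos(1 − 2y/D) = 2.859 rad. Then A = (D²/8)(θ − sin θ) = 2.601 m² and P = Dθ/2 = 4.06 m. Hydraulic radius R = A/P = 2.601/4.06 = 0.6407 m. Q_A = (1/0.012)·2.601·0.6407^(2/3)·√0.0017 = 6.643 m³/s.
Channel B: With bottom width b = 3.02 m and side slope z = 3.1: A = (b + zy)y = (3.02 + 3.1×2.37)×2.37 = 24.57 m²; P = b + 2y√(1+z²) = 3.02 + 2×2.37×3.257 = 18.46 m. Hydraulic radius R = A/P = 24.57/18.46 = 1.331 m. Q_B = (1/0.012)·24.57·1.331^(2/3)·√0.0017 = 102.1 m³/s.
The larger discharge is 102.1 m³/s and the smaller is 6.643 m³/s; the ratio is 15.4.

15.4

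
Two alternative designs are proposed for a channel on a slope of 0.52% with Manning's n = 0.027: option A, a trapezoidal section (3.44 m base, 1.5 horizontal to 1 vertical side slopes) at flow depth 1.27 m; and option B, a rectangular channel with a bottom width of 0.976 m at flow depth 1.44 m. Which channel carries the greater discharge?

Channel A: With bottom width b = 3.44 m and side slope z = 1.5: A = (b + zy)y = (3.44 + 1.5×1.27)×1.27 = 6.788 m²; P = b + 2y√(1+z²) = 3.44 + 2×1.27×1.803 = 8.019 m. Hydraulic radius R = A/P = 6.788/8.019 = 0.8465 m. Q_A = (1/0.027)·6.788·0.8465^(2/3)·√0.0052 = 16.22 m³/s.
Channel B: Flow area A = b·y = 0.976 × 1.44 = 1.405 m². Wetted perimeter P = b + 2y = 0.976 + 2×1.44 = 3.856 m. Hydraulic radius R = A/P = 1.405/3.856 = 0.3645 m. Q_B = (1/0.027)·1.405·0.3645^(2/3)·√0.0052 = 1.915 m³/s.
Q_A = 16.22 m³/s vs Q_B = 1.915 m³/s, so channel A carries more.

channel A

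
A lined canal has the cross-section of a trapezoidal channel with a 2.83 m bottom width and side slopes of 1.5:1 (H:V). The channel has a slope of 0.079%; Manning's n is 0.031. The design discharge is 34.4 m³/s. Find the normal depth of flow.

Manning's equation rearranged: A R^(2/3) = nQ / (1·√S) = 0.031 × 34.4 / (√0.00079) = 37.94.
Trying y = 2.32 m: A R^(2/3) = 17.51 — short.
Trying y = 3.89 m: A R^(2/3) = 53.5 — over.
Trying y = 3.33 m: A R^(2/3) = 37.93 — close enough.

y_n = 3.33 m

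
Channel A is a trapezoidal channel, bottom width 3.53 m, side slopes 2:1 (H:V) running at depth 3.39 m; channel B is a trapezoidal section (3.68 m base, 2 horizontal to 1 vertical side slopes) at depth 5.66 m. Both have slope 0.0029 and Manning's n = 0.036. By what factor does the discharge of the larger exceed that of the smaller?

Channel A: With bottom width b = 3.53 m and side slope z = 2: A = (b + zy)y = (3.53 + 2×3.39)×3.39 = 34.95 m²; P = b + 2y√(1+z²) = 3.53 + 2×3.39×2.236 = 18.69 m. Hydraulic radius R = A/P = 34.95/18.69 = 1.87 m. Q_A = (1/0.036)·34.95·1.87^(2/3)·√0.0029 = 79.36 m³/s.
Channel B: With bottom width b = 3.68 m and side slope z = 2: A = (b + zy)y = (3.68 + 2×5.66)×5.66 = 84.9 m²; P = b + 2y√(1+z²) = 3.68 + 2×5.66×2.236 = 28.99 m. Hydraulic radius R = A/P = 84.9/28.99 = 2.928 m. Q_B = (1/0.036)·84.9·2.928^(2/3)·√0.0029 = 259.9 m³/s.
The larger discharge is 259.9 m³/s and the smaller is 79.36 m³/s; the ratio is 3.28.

3.28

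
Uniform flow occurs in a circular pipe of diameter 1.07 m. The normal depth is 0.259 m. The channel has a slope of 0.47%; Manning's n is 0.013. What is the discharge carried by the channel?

For a circular section of diameter D = 1.07 m at depth y = 0.259 m, the central angle is θ = 2 arccos(1 − 2y/D) = 2.058 rad. Then A = (D²/8)(θ − sin θ) = 0.168 m² and P = Dθ/2 = 1.101 m.
Hydraulic radius R = A/P = 0.168/1.101 = 0.1526 m.
Manning's equation: Q = (1/n) A R^(2/3) S^(1/2) = (1/0.013) × 0.168 × 0.1526^(2/3) × 0.0047^(1/2) = 0.253 m³/s.

Q = 0.253 m³/s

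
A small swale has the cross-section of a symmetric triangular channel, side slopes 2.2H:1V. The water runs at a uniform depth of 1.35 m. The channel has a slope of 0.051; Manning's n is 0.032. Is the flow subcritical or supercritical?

supercritical

For a triangular section with side slope z = 2.2: A = zy² = 2.2×1.35² = 4.01 m²; P = 2y√(1+z²) = 2×1.35×2.417 = 6.525 m.
Hydraulic radius R = A/P = 4.01/6.525 = 0.6145 m.
V = (1/n) R^(2/3) √S = (1/0.032) × 0.6145^(2/3) × √0.051 = 5.101 m/s. Hydraulic depth D_h = A/T = 4.01/5.94 = 0.675 m.
Froude number Fr = V/√(g·D_h) = 5.101/√(9.81×0.675) = 1.98, which is greater than 1, so the flow is supercritical.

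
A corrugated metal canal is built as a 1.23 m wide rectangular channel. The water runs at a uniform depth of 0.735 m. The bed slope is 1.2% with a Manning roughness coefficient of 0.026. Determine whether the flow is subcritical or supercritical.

subcritical

Flow area A = b·y = 1.23 × 0.735 = 0.9041 m². Wetted perimeter P = b + 2y = 1.23 + 2×0.735 = 2.7 m.
Hydraulic radius R = A/P = 0.9041/2.7 = 0.3348 m.
V = (1/n) R^(2/3) √S = (1/0.026) × 0.3348^(2/3) × √0.012 = 2.032 m/s. Hydraulic depth D_h = A/T = 0.9041/1.23 = 0.735 m.
Froude number Fr = V/√(g·D_h) = 2.032/√(9.81×0.735) = 0.757, which is less than 1, so the flow is subcritical.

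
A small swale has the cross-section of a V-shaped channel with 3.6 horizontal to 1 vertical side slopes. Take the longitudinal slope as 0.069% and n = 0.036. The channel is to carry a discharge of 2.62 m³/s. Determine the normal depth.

y_n = 1.2 m

Manning's equation rearranged: A R^(2/3) = nQ / (1·√S) = 0.036 × 2.62 / (√0.00069) = 3.591.
Trying y = 0.994 m: A R^(2/3) = 2.177 — too small.
Trying y = 1.42 m: A R^(2/3) = 5.636 — too large.
Trying y = 1.2 m: A R^(2/3) = 3.598 — close enough.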